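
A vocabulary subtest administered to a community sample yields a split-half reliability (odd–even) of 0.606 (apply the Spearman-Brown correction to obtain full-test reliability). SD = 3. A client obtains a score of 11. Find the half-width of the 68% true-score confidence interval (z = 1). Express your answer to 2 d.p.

Full-length reliability (Spearman-Brown) = 2(0.606)/(1+0.606) ≈ 0.755
SEM = 3.000 × √(1 − 0.755) = 3.000 × √0.245 ≈ 3.000 × 0.495 ≈ 1.486
Margin = 1 × 1.486 ≈ 1.486

1.49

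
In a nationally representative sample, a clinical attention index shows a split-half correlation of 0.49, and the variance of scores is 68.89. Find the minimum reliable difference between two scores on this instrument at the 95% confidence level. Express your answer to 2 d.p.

SD = √68.89 ≈ 8.300
Full-length reliability (Spearman-Brown) = 2(0.49)/(1+0.49) ≈ 0.658
SEM = 8.300*√(1 − 0.658) ≈ 4.856
SE_diff = √2 * SEM ≈ 6.867
Minimum reliable difference = 1.96 * SE_diff ≈ 1.96 * 6.867 ≈ 13.460

13.46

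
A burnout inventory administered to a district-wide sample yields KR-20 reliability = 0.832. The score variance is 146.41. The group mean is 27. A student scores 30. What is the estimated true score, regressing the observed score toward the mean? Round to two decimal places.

T̂ = r·X + (1 − r)·M = 0.83200*30 + 0.16800*27 = 24.96000 + 4.53600 ≈ 29.49600

29.50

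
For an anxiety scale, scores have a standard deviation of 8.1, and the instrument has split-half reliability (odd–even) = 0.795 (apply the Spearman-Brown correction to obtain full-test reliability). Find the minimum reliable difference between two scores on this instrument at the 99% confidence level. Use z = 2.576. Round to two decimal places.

Spearman-Brown: r = 2(0.795) / (1 + 0.795) = 1.59000 / 1.79500 ≈ 0.88579
The standard error of measurement is 8.10000·√(1 − 0.88579) ≈ 8.10000·0.33794 ≈ 2.73735.
Standard error of the difference = 2.73735·√2 ≈ 3.87119
Smallest detectable difference = 2.576·3.87119 ≈ 9.97219

9.97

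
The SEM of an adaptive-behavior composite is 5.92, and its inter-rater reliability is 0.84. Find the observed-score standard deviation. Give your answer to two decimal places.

14.80

σ = SEM·(1 − r)^(−1/2) ≈ 5.92×2.50000 ≈ 14.80000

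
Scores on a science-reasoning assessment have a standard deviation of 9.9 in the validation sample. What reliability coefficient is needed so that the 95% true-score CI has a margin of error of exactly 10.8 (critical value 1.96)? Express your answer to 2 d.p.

SEM needed = half-width / z = 10.8/1.96 ≈ 5.5102
Required reliability = 1 − (SEM/SD)² = 1 − 0.3098 ≈ 0.6902

0.69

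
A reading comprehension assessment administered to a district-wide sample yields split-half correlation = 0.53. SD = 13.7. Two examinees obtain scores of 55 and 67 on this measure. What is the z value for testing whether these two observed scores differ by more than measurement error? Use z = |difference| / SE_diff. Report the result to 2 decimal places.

1.12

Spearman-Brown: r = 2(0.53) / (1 + 0.53) = 1.0600 / 1.5300 ≈ 0.6928
The standard error of measurement is 13.7000×√(1 − 0.6928) ≈ 13.7000×0.5542 ≈ 7.5932.
Standard error of the difference = 7.5932·√2 ≈ 10.7384
z = 12 / 10.7384 ≈ 1.1175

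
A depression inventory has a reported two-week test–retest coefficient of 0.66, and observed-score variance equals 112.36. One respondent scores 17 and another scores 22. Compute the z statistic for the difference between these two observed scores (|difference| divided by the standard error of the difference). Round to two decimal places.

0.57

SD = √112.36 = 10.600
SEM = 10.600·√(1 − 0.660) ≈ 6.181
SE_diff = √2 · SEM ≈ 8.741
z = |17 − 22| / 8.741 = 5 / 8.741 ≈ 0.572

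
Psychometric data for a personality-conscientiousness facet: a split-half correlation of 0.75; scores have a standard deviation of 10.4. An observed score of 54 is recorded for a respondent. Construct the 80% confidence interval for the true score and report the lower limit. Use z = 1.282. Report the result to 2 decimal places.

Spearman-Brown: r = 2(0.75) / (1 + 0.75) = 1.5000 / 1.7500 ≈ 0.8571
SEM = 10.4000×√(1 − 0.8571) ≈ 3.9308
1.282 × SEM ≈ 5.0393
Lower bound: 54 − 5.0393 = 48.9607

48.96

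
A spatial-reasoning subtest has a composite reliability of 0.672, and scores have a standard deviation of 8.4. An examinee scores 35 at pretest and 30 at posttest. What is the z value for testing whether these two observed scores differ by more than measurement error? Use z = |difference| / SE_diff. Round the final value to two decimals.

SEM = 8.4000 * √(1 − 0.6720) = 8.4000 * √0.3280 ≈ 8.4000 * 0.5727 ≈ 4.8108
SE_diff = √2 * SEM ≈ 6.8035
z = |35 − 30| / 6.8035 = 5 / 6.8035 ≈ 0.7349

0.73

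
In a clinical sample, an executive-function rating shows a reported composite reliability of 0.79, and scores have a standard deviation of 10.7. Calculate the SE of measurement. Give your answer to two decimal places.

4.90

SEM = 10.7000 × √(1 − 0.7900) = 10.7000 × √0.2100 ≈ 10.7000 × 0.4583 ≈ 4.9034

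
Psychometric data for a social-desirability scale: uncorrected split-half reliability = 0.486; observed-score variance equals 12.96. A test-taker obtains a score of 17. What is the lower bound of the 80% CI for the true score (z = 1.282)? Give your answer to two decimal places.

SD = √12.96 ≈ 3.6000
r_full = 2·0.486 / (1 + 0.486) ≈ 0.6541
SEM = 3.6000×√(1 − 0.6541) ≈ 2.1173
Margin = 1.282 × 2.1173 ≈ 2.7143
Lower bound: 17 − 2.7143 = 14.2857

14.29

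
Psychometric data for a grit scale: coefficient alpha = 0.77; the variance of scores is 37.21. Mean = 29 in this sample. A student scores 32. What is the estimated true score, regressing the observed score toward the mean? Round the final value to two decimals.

T̂ = 0.77000(32) + 0.23000(29) ≃ 31.31000

31.31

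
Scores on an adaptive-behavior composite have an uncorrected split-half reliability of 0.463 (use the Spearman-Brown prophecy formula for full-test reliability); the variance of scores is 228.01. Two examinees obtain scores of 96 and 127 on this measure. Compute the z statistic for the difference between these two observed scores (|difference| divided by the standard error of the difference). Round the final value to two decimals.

SD = √228.01 ≃ 15.1000
Full-length reliability (Spearman-Brown) = 2(0.463)/(1+0.463) ≃ 0.6329
SEM = 15.1000 · √(1 − 0.6329) = 15.1000 · √0.3671 ≃ 15.1000 · 0.6058 ≃ 9.1483
Standard error of the difference = 9.1483·√2 ≃ 12.9377
z = 31 / 12.9377 ≃ 2.3961

2.40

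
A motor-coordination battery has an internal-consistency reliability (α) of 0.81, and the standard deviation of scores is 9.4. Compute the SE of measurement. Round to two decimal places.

SEM = 9.4000 · √(1 − 0.8100) = 9.4000 · √0.1900 ≈ 9.4000 · 0.4359 ≈ 4.0974

4.10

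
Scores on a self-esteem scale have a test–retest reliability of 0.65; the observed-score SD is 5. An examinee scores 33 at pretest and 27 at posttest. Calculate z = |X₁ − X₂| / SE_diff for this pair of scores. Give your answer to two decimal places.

The standard error of measurement is 5.0000*√(1 − 0.6500) ≈ 5.0000*0.5916 ≈ 2.9580.
SE_diff = SEM * √2 ≈ 2.9580 * 1.4142 ≈ 4.1833
z = |33 − 27| / 4.1833 = 6 / 4.1833 ≈ 1.4343

1.43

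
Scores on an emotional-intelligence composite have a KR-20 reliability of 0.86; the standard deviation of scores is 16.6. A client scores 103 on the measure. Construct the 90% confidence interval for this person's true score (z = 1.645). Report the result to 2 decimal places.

[92.78, 113.22]

The standard error of measurement is 16.6000·√(1 − 0.8600) ≈ 16.6000·0.3742 ≈ 6.2112.
Half-width = 1.645·6.2112 ≈ 10.2173
CI = 103 ± 10.2173 → [92.7827, 113.2173]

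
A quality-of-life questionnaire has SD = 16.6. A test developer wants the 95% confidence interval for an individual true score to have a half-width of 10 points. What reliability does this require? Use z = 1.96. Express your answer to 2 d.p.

0.91

Required SEM = 10 / 1.96 ≃ 5.10204
r = 1 − (5.10204/16.6)² ≃ 1 − 0.09447 ≃ 0.90553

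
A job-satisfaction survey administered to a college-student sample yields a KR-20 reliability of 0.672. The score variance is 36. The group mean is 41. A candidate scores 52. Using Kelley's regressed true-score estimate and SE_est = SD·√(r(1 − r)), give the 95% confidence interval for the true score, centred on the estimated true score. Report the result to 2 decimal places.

[42.87, 53.91]

SD = √36 ≈ 6.000
T̂ = 0.672(52) + 0.328(41) ≈ 48.392
SE_est = SD * √(r(1 − r)) = 6.000 * √0.220 ≈ 6.000 * 0.469 ≈ 2.817
CI = 48.392 ± 1.96 * 2.817 → [42.871, 53.913]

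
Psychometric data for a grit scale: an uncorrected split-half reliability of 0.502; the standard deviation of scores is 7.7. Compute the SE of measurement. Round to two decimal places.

Spearman-Brown: r = 2(0.502) / (1 + 0.502) = 1.004 / 1.502 ≈ 0.668
SEM = 7.700·√(1 − 0.668) ≈ 4.434

4.43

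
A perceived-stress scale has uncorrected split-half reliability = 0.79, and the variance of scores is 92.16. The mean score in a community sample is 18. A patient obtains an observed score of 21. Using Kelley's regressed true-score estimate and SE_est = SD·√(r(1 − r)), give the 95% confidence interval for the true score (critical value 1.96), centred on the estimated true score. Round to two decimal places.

σ = 92.16^(1/2) = 9.60000
r_full = 2·0.79 / (1 + 0.79) ≈ 0.88268
Estimated true score = 0.88268·21 + (1 − 0.88268)·18 ≈ 20.64804
SE_est = SD · √(r(1 − r)) = 9.60000 · √0.10355 ≈ 9.60000 · 0.32180 ≈ 3.08927
CI = 20.64804 ± 1.96 · 3.08927 → [14.59307, 26.70302]

[14.59, 26.70]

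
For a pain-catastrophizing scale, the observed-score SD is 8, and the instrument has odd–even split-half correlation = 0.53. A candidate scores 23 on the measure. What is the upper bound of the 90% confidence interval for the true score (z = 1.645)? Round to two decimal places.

30.29

Full-length reliability (Spearman-Brown) = 2(0.53)/(1+0.53) ≈ 0.6928
SEM = 8.0000 × √(1 − 0.6928) = 8.0000 × √0.3072 ≈ 8.0000 × 0.5542 ≈ 4.4340
Margin = 1.645 × 4.4340 ≈ 7.2939
Upper bound: 23 + 7.2939 = 30.2939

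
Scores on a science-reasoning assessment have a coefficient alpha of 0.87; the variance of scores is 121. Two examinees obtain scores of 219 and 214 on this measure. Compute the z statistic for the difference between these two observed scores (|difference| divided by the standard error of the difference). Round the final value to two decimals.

σ = 121^(1/2) = 11.000
SEM = 11.000·√(1 − 0.870) ≈ 3.966
SE_diff = SEM · √2 ≈ 3.966 · 1.414 ≈ 5.609
z = |219 − 214| / 5.609 = 5 / 5.609 ≈ 0.891

0.89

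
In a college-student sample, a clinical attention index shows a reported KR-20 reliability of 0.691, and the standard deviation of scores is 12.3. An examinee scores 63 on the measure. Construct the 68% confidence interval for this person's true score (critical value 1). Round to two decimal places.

[56.16, 69.84]

SEM = 12.300 * √(1 − 0.691) = 12.300 * √0.309 ≈ 12.300 * 0.556 ≈ 6.837
Half-width = 1*6.837 ≈ 6.837
68% CI: 63 ± 6.837 = [56.163, 69.837]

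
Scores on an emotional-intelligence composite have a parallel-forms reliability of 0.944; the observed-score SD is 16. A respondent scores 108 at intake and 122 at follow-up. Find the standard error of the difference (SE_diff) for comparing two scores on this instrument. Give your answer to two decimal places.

SEM = 16.0000 × √(1 − 0.9440) = 16.0000 × √0.0560 ≃ 16.0000 × 0.2366 ≃ 3.7863
Standard error of the difference = 3.7863·√2 ≃ 5.3546

5.35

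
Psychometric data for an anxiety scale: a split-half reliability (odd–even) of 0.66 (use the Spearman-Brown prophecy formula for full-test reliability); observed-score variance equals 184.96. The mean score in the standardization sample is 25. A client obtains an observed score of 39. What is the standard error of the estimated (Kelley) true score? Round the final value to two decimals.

SD = √184.96 ≃ 13.6000
Full-length reliability (Spearman-Brown) = 2(0.66)/(1+0.66) ≃ 0.7952
SE_est = SD · √(r(1 − r)) = 13.6000 · √0.1629 ≃ 13.6000 · 0.4036 ≃ 5.4885

5.49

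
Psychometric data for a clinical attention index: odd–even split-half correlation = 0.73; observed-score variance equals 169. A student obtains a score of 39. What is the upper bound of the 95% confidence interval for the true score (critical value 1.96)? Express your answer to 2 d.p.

SD = √169 = 13.0000
Full-length reliability (Spearman-Brown) = 2(0.73)/(1+0.73) ≈ 0.8439
The standard error of measurement is 13.0000·√(1 − 0.8439) ≈ 13.0000·0.3951 ≈ 5.1357.
Margin = 1.96 · 5.1357 ≈ 10.0660
Upper limit = 39 + 10.0660 ≈ 49.0660

49.07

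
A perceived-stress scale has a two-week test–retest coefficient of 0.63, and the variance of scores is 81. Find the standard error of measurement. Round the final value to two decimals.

5.47

SD = √81 = 9.000
SEM = 9.000 × √(1 − 0.630) = 9.000 × √0.370 ≈ 9.000 × 0.608 ≈ 5.474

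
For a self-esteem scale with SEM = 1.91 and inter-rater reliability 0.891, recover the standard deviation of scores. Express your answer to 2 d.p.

5.79

SD = 1.91 / √(1 − 0.891) ≈ 5.78522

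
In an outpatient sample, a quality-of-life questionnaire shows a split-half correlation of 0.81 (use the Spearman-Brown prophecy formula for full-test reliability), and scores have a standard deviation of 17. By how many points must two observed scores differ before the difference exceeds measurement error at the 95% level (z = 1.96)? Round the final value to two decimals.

Spearman-Brown: r = 2(0.81) / (1 + 0.81) = 1.62000 / 1.81000 ≃ 0.89503
The standard error of measurement is 17.00000*√(1 − 0.89503) ≃ 17.00000*0.32399 ≃ 5.50790.
SE_diff = √2 * SEM ≃ 7.78935
Minimum reliable difference = 1.96 * SE_diff ≃ 1.96 * 7.78935 ≃ 15.26713

15.27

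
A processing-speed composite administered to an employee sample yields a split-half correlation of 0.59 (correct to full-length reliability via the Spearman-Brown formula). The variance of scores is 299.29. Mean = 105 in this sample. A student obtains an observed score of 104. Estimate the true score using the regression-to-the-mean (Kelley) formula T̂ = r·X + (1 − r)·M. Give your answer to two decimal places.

104.26

Full-length reliability (Spearman-Brown) = 2(0.59)/(1+0.59) ≈ 0.7421
T̂ = 0.7421(104) + 0.2579(105) ≈ 104.2579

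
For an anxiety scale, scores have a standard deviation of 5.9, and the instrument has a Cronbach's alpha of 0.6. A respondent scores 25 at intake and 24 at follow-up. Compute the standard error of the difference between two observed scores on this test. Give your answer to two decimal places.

The standard error of measurement is 5.900*√(1 − 0.600) ≈ 5.900*0.632 ≈ 3.731.
SE_diff = √2 * SEM ≈ 5.277

5.28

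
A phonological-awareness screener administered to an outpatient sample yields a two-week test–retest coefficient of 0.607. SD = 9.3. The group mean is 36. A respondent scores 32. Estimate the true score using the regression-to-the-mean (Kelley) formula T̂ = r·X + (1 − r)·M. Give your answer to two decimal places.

33.57

T̂ = 0.607(32) + 0.393(36) ≃ 33.572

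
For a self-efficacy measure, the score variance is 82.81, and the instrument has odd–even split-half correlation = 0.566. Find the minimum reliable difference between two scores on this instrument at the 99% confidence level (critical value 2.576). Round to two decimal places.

SD = √82.81 ≃ 9.100
Spearman-Brown: r = 2(0.566) / (1 + 0.566) = 1.132 / 1.566 ≃ 0.723
SEM = 9.100×√(1 − 0.723) ≃ 4.791
SE_diff = √2 × SEM ≃ 6.775
Smallest detectable difference = 2.576×6.775 ≃ 17.452

17.45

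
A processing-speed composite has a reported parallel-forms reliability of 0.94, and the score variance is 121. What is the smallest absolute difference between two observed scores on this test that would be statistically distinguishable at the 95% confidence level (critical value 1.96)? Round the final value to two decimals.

7.47

SD = √121 ≃ 11.00000
The standard error of measurement is 11.00000·√(1 − 0.94000) ≃ 11.00000·0.24495 ≃ 2.69444.
SE_diff = SEM · √2 ≃ 2.69444 · 1.41421 ≃ 3.81051
Smallest detectable difference = 1.96·3.81051 ≃ 7.46860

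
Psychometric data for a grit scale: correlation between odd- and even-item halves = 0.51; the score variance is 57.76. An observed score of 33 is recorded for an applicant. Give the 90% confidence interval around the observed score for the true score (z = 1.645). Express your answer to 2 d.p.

[25.88, 40.12]

SD = √57.76 = 7.6000
Full-length reliability (Spearman-Brown) = 2(0.51)/(1+0.51) ≈ 0.6755
SEM = 7.6000 × √(1 − 0.6755) = 7.6000 × √0.3245 ≈ 7.6000 × 0.5697 ≈ 4.3294
Margin = 1.645 × 4.3294 ≈ 7.1218
90% CI: 33 ± 7.1218 = [25.8782, 40.1218]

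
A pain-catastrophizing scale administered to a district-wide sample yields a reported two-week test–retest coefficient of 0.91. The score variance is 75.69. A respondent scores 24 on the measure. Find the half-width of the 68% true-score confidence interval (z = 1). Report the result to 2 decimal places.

SD = √75.69 = 8.7000
SEM = 8.7000 × √(1 − 0.9100) = 8.7000 × √0.0900 ≃ 8.7000 × 0.3000 ≃ 2.6100
1 × SEM ≃ 2.6100

2.61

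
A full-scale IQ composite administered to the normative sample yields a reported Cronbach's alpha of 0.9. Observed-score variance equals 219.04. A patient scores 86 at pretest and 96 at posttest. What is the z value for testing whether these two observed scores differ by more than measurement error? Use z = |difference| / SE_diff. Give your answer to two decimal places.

1.51

SD = √219.04 ≈ 14.80000
The standard error of measurement is 14.80000·√(1 − 0.90000) ≈ 14.80000·0.31623 ≈ 4.68017.
SE_diff = √2 · SEM ≈ 6.61876
z = |86 − 96| / 6.61876 = 10 / 6.61876 ≈ 1.51086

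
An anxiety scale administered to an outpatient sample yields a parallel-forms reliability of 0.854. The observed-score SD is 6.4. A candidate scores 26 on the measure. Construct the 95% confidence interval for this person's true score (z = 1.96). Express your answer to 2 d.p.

[21.21, 30.79]

SEM = 6.4000×√(1 − 0.8540) ≈ 2.4454
Half-width = 1.96×2.4454 ≈ 4.7931
CI = 26 ± 4.7931 → [21.2069, 30.7931]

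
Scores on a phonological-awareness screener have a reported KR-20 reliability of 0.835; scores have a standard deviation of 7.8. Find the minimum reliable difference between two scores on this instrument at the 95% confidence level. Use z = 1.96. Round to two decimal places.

SEM = 7.80000*√(1 − 0.83500) ≈ 3.16837
Standard error of the difference = 3.16837·√2 ≈ 4.48076
Smallest detectable difference = 1.96*4.48076 ≈ 8.78229

8.78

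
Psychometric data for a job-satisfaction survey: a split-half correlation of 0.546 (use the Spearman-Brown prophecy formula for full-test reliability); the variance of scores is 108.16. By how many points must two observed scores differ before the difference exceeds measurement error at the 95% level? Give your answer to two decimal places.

15.62

SD = √108.16 = 10.4000
Spearman-Brown: r = 2(0.546) / (1 + 0.546) = 1.0920 / 1.5460 ≈ 0.7063
SEM = 10.4000 × √(1 − 0.7063) = 10.4000 × √0.2937 ≈ 10.4000 × 0.5419 ≈ 5.6358
SE_diff = √2 × SEM ≈ 7.9702
Minimum reliable difference = 1.96 × SE_diff ≈ 1.96 × 7.9702 ≈ 15.6217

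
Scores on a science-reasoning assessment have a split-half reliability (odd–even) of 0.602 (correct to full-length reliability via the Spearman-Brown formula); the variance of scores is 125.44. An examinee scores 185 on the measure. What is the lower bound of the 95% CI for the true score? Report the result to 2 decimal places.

174.06

SD = √125.44 = 11.2000
r_full = 2·0.602 / (1 + 0.602) ≈ 0.7516
SEM = 11.2000 × √(1 − 0.7516) = 11.2000 × √0.2484 ≈ 11.2000 × 0.4984 ≈ 5.5825
Half-width = 1.96×5.5825 ≈ 10.9417
Lower limit = 185 − 10.9417 ≈ 174.0583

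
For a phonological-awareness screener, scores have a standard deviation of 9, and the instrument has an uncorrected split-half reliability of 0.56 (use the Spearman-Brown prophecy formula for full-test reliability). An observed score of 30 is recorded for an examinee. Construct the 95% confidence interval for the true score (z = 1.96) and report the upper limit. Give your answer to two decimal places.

Spearman-Brown: r = 2(0.56) / (1 + 0.56) = 1.1200 / 1.5600 ≈ 0.7179
The standard error of measurement is 9.0000·√(1 − 0.7179) ≈ 9.0000·0.5311 ≈ 4.7798.
1.96 · SEM ≈ 9.3683
Upper bound: 30 + 9.3683 = 39.3683

39.37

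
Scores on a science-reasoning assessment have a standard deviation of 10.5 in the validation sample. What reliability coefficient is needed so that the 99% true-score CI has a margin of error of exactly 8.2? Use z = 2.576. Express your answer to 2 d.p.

0.91

SEM needed = half-width / z = 8.2/2.576 ≈ 3.1832
r = 1 − (SEM / SD)² = 1 − (3.1832 / 10.5)² ≈ 1 − 0.0919 ≈ 0.9081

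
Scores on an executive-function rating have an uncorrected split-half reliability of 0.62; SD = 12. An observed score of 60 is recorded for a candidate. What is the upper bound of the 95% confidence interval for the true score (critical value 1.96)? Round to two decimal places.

Spearman-Brown: r = 2(0.62) / (1 + 0.62) = 1.24000 / 1.62000 ≃ 0.76543
SEM = 12.00000 * √(1 − 0.76543) = 12.00000 * √0.23457 ≃ 12.00000 * 0.48432 ≃ 5.81187
Half-width = 1.96*5.81187 ≃ 11.39126
Upper bound: 60 + 11.39126 = 71.39126

71.39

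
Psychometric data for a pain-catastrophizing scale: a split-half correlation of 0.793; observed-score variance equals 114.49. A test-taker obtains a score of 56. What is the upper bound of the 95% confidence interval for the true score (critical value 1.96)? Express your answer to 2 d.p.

63.13

SD = √114.49 ≈ 10.7000
r_full = 2·0.793 / (1 + 0.793) ≈ 0.8846
SEM = 10.7000 × √(1 − 0.8846) = 10.7000 × √0.1154 ≈ 10.7000 × 0.3398 ≈ 3.6356
1.96 × SEM ≈ 7.1258
Upper bound: 56 + 7.1258 = 63.1258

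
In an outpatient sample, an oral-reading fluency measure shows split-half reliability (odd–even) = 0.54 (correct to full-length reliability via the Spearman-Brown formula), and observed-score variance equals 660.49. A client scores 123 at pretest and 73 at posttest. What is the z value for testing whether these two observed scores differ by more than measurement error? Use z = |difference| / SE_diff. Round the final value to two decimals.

2.52

SD = √660.49 ≃ 25.700
r_full = 2·0.54 / (1 + 0.54) ≃ 0.701
SEM = 25.700 · √(1 − 0.701) = 25.700 · √0.299 ≃ 25.700 · 0.547 ≃ 14.046
Standard error of the difference = 14.046·√2 ≃ 19.864
z = 50 / 19.864 ≃ 2.517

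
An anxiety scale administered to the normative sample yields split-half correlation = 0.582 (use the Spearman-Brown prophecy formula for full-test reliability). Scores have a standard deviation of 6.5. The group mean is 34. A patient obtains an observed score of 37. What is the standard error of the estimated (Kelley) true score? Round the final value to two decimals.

r_full = 2·0.582 / (1 + 0.582) ≃ 0.7358
SE_est = SD · √(r(1 − r)) = 6.5000 · √0.1944 ≃ 6.5000 · 0.4409 ≃ 2.8660

2.87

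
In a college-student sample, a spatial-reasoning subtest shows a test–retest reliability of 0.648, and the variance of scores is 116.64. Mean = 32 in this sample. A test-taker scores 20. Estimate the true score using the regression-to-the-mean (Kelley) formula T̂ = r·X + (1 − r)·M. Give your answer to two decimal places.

T̂ = 0.6480(20) + 0.3520(32) ≈ 24.2240

24.22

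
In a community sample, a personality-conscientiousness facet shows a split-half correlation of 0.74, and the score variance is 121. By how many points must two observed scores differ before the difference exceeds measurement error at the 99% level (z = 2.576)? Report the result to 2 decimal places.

σ = 121^(1/2) = 11.000
Spearman-Brown: r = 2(0.74) / (1 + 0.74) = 1.480 / 1.740 ≈ 0.851
SEM = 11.000*√(1 − 0.851) ≈ 4.252
SE_diff = √2 * SEM ≈ 6.013
Smallest detectable difference = 2.576*6.013 ≈ 15.491

15.49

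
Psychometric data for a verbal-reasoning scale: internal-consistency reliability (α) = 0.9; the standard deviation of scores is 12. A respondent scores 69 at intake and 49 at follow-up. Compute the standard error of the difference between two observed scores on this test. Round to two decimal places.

5.37

The standard error of measurement is 12.00000×√(1 − 0.90000) ≃ 12.00000×0.31623 ≃ 3.79473.
Standard error of the difference = 3.79473·√2 ≃ 5.36656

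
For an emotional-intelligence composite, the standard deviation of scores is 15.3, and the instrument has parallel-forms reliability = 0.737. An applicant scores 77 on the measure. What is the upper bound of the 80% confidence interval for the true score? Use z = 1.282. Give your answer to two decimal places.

SEM = 15.3000×√(1 − 0.7370) ≈ 7.8464
Margin = 1.282 × 7.8464 ≈ 10.0591
Upper bound: 77 + 10.0591 = 87.0591

87.06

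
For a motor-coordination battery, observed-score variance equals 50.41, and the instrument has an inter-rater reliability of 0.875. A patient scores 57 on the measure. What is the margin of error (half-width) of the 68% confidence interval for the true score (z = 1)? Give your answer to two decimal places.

σ = 50.41^(1/2) = 7.100
SEM = 7.100 * √(1 − 0.875) = 7.100 * √0.125 ≈ 7.100 * 0.354 ≈ 2.510
Half-width = 1*2.510 ≈ 2.510

2.51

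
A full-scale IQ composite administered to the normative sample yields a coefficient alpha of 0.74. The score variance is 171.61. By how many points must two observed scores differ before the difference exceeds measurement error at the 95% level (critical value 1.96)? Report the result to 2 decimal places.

SD = √171.61 = 13.100
SEM = 13.100*√(1 − 0.740) ≃ 6.680
SE_diff = SEM * √2 ≃ 6.680 * 1.414 ≃ 9.447
Minimum reliable difference = 1.96 * SE_diff ≃ 1.96 * 9.447 ≃ 18.515

18.52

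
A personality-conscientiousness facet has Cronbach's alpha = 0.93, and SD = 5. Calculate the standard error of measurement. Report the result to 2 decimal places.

1.32

The standard error of measurement is 5.000*√(1 − 0.930) ≃ 5.000*0.265 ≃ 1.323.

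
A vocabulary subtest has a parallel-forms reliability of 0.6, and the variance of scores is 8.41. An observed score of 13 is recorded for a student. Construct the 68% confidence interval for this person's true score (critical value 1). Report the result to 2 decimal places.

SD = √8.41 ≃ 2.9000
SEM = 2.9000 · √(1 − 0.6000) = 2.9000 · √0.4000 ≃ 2.9000 · 0.6325 ≃ 1.8341
Half-width = 1·1.8341 ≃ 1.8341
CI = 13 ± 1.8341 → [11.1659, 14.8341]

[11.17, 14.83]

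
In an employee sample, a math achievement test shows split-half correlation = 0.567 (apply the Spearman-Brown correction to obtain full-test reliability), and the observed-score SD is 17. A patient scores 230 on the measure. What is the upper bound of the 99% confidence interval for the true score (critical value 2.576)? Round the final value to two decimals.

253.02

r_full = 2·0.567 / (1 + 0.567) ≈ 0.72368
SEM = 17.00000 × √(1 − 0.72368) = 17.00000 × √0.27632 ≈ 17.00000 × 0.52567 ≈ 8.93631
Half-width = 2.576×8.93631 ≈ 23.01994
Upper bound: 230 + 23.01994 = 253.01994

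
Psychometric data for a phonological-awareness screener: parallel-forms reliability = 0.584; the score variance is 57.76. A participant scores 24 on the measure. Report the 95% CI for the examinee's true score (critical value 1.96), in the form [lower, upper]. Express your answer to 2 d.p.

[14.39, 33.61]

SD = √57.76 = 7.6000
SEM = 7.6000 * √(1 − 0.5840) = 7.6000 * √0.4160 ≈ 7.6000 * 0.6450 ≈ 4.9019
Half-width = 1.96*4.9019 ≈ 9.6076
Interval: (14.3924, 33.6076)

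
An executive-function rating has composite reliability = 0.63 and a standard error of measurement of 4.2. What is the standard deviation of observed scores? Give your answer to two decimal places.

SD = SEM / √(1 − r) = 4.2 / √0.37000 ≈ 4.2 / 0.60828 ≈ 6.90476

6.90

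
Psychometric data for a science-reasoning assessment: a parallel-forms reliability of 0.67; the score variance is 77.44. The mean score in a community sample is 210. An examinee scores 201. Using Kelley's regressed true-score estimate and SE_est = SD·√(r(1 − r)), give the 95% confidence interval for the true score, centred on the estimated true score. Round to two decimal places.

[195.86, 212.08]

SD = √77.44 ≈ 8.80000
T̂ = r·X + (1 − r)·M = 0.67000*201 + 0.33000*210 = 134.67000 + 69.30000 ≈ 203.97000
SE_est = 8.80000·√[r(1 − r)] ≈ 4.13787
CI = 203.97000 ± 1.96 * 4.13787 → [195.85977, 212.08023]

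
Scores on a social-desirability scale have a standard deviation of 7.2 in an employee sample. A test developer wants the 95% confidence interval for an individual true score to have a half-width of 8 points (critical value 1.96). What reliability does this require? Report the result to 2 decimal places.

0.68

SEM needed = half-width / z = 8/1.96 ≈ 4.0816
r = 1 − (4.0816/7.2)² ≈ 1 − 0.3214 ≈ 0.6786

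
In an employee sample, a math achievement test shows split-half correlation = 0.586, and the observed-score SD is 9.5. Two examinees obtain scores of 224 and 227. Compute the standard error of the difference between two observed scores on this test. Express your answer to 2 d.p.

Full-length reliability (Spearman-Brown) = 2(0.586)/(1+0.586) ≈ 0.73897
SEM = 9.50000 * √(1 − 0.73897) = 9.50000 * √0.26103 ≈ 9.50000 * 0.51091 ≈ 4.85369
SE_diff = SEM * √2 ≈ 4.85369 * 1.41421 ≈ 6.86416

6.86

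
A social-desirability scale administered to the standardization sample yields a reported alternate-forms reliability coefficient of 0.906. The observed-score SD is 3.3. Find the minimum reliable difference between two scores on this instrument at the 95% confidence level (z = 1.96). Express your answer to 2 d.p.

2.80

SEM = 3.30000 × √(1 − 0.90600) = 3.30000 × √0.09400 ≈ 3.30000 × 0.30659 ≈ 1.01176
SE_diff = SEM × √2 ≈ 1.01176 × 1.41421 ≈ 1.43085
Minimum reliable difference = 1.96 × SE_diff ≈ 1.96 × 1.43085 ≈ 2.80446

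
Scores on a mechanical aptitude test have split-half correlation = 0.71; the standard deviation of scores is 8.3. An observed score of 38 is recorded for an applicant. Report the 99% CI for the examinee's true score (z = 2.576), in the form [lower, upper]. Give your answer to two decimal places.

Full-length reliability (Spearman-Brown) = 2(0.71)/(1+0.71) ≈ 0.8304
SEM = 8.3000 × √(1 − 0.8304) = 8.3000 × √0.1696 ≈ 8.3000 × 0.4118 ≈ 3.4181
Half-width = 2.576×3.4181 ≈ 8.8049
Interval: (29.1951, 46.8049)

[29.20, 46.80]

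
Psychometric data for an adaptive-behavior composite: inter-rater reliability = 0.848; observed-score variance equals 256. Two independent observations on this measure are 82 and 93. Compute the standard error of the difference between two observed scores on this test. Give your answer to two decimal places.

8.82

SD = √256 = 16.00000
SEM = 16.00000*√(1 − 0.84800) ≃ 6.23795
SE_diff = SEM * √2 ≃ 6.23795 * 1.41421 ≃ 8.82179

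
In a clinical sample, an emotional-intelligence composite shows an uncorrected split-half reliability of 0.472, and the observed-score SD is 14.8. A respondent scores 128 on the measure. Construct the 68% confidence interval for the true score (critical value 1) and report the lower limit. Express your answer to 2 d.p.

r_full = 2·0.472 / (1 + 0.472) ≃ 0.6413
The standard error of measurement is 14.8000·√(1 − 0.6413) ≃ 14.8000·0.5989 ≃ 8.8639.
Half-width = 1·8.8639 ≃ 8.8639
Lower bound: 128 − 8.8639 = 119.1361

119.14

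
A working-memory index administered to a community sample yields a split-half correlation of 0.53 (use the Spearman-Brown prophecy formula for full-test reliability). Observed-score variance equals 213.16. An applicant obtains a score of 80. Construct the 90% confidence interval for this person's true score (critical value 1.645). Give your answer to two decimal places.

SD = √213.16 = 14.600
Full-length reliability (Spearman-Brown) = 2(0.53)/(1+0.53) ≈ 0.693
The standard error of measurement is 14.600*√(1 − 0.693) ≈ 14.600*0.554 ≈ 8.092.
Margin = 1.645 * 8.092 ≈ 13.311
CI = 80 ± 13.311 → [66.689, 93.311]

[66.69, 93.31]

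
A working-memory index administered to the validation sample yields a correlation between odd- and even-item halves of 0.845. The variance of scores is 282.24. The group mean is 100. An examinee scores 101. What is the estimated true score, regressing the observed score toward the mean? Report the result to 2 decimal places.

r_full = 2·0.845 / (1 + 0.845) ≈ 0.91599
Estimated true score = 0.91599×101 + (1 − 0.91599)×100 ≈ 100.91599

100.92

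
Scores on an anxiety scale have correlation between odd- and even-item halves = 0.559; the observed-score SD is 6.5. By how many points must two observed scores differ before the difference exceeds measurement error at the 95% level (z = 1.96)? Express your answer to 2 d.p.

r_full = 2·0.559 / (1 + 0.559) ≃ 0.7171
SEM = 6.5000×√(1 − 0.7171) ≃ 3.4571
SE_diff = √2 × SEM ≃ 4.8891
Smallest detectable difference = 1.96×4.8891 ≃ 9.5825

9.58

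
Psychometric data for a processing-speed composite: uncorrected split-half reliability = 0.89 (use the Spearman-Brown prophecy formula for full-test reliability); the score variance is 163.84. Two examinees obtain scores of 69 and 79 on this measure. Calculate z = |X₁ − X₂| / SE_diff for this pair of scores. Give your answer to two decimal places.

2.29

SD = √163.84 = 12.800
r_full = 2·0.89 / (1 + 0.89) ≈ 0.942
The standard error of measurement is 12.800*√(1 − 0.942) ≈ 12.800*0.241 ≈ 3.088.
Standard error of the difference = 3.088·√2 ≈ 4.367
z = |69 − 79| / 4.367 = 10 / 4.367 ≈ 2.290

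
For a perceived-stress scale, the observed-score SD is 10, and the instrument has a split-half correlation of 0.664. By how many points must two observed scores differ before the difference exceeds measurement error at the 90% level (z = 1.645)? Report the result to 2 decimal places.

10.45

Spearman-Brown: r = 2(0.664) / (1 + 0.664) = 1.3280 / 1.6640 ≈ 0.7981
SEM = 10.0000 × √(1 − 0.7981) = 10.0000 × √0.2019 ≈ 10.0000 × 0.4494 ≈ 4.4936
Standard error of the difference = 4.4936·√2 ≈ 6.3549
Minimum reliable difference = 1.645 × SE_diff ≈ 1.645 × 6.3549 ≈ 10.4538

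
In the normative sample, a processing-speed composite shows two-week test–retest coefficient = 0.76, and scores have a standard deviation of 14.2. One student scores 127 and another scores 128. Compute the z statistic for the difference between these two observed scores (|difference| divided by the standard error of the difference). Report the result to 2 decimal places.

0.10

SEM = 14.20000 * √(1 − 0.76000) = 14.20000 * √0.24000 ≃ 14.20000 * 0.48990 ≃ 6.95655
Standard error of the difference = 6.95655·√2 ≃ 9.83805
z = |127 − 128| / 9.83805 = 1 / 9.83805 ≃ 0.10165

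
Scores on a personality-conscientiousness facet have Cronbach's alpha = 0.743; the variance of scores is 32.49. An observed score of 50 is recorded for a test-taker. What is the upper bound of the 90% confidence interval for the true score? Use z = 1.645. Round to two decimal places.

σ = 32.49^(1/2) = 5.7000
SEM = 5.7000 · √(1 − 0.7430) = 5.7000 · √0.2570 ≃ 5.7000 · 0.5070 ≃ 2.8896
1.645 · SEM ≃ 4.7534
Upper bound: 50 + 4.7534 = 54.7534

54.75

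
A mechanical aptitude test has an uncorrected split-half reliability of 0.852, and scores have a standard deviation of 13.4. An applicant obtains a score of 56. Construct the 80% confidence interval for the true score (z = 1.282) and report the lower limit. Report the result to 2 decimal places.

51.14

Full-length reliability (Spearman-Brown) = 2(0.852)/(1+0.852) ≈ 0.920
SEM = 13.400 * √(1 − 0.920) = 13.400 * √0.080 ≈ 13.400 * 0.283 ≈ 3.788
1.282 * SEM ≈ 4.856
Lower limit = 56 − 4.856 ≈ 51.144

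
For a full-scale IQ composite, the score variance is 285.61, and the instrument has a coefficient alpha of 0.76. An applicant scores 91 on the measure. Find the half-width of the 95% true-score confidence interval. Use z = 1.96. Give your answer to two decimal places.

SD = √285.61 = 16.900
SEM = 16.900 * √(1 − 0.760) = 16.900 * √0.240 ≈ 16.900 * 0.490 ≈ 8.279
Margin = 1.96 * 8.279 ≈ 16.227

16.23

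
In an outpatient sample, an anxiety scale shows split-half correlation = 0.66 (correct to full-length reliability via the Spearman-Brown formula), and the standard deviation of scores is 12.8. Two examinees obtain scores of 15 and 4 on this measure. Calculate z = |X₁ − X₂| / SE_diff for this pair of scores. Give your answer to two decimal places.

1.34

Full-length reliability (Spearman-Brown) = 2(0.66)/(1+0.66) ≈ 0.79518
SEM = 12.80000×√(1 − 0.79518) ≈ 5.79289
Standard error of the difference = 5.79289·√2 ≈ 8.19239
z = |15 − 4| / 8.19239 = 11 / 8.19239 ≈ 1.34271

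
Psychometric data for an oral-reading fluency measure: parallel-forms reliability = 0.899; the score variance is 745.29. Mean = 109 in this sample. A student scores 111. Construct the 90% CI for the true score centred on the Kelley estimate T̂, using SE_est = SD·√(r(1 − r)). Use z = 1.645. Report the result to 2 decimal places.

[97.27, 124.33]

SD = √745.29 ≃ 27.3000
Estimated true score = 0.8990×111 + (1 − 0.8990)×109 ≃ 110.7980
SE_est = 27.3000·√[r(1 − r)] ≃ 8.2263
CI = 110.7980 ± 1.645 × 8.2263 → [97.2658, 124.3302]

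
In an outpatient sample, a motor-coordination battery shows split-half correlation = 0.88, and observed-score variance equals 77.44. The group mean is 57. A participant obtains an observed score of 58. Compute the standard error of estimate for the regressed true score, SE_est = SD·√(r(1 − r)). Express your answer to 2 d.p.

σ = 77.44^(1/2) = 8.80000
Spearman-Brown: r = 2(0.88) / (1 + 0.88) = 1.76000 / 1.88000 ≃ 0.93617
SE_est = SD · √(r(1 − r)) = 8.80000 · √0.05976 ≃ 8.80000 · 0.24445 ≃ 2.15116

2.15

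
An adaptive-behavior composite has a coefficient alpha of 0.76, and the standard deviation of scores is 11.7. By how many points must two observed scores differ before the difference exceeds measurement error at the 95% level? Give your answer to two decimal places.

15.89

SEM = 11.7000×√(1 − 0.7600) ≈ 5.7318
SE_diff = SEM × √2 ≈ 5.7318 × 1.4142 ≈ 8.1060
Smallest detectable difference = 1.96×8.1060 ≈ 15.8878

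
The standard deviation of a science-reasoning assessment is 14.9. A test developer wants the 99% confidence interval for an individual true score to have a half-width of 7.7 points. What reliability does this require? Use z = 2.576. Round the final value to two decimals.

Required SEM = 7.7 / 2.576 ≃ 2.9891
r = 1 − (2.9891/14.9)² ≃ 1 − 0.0402 ≃ 0.9598

0.96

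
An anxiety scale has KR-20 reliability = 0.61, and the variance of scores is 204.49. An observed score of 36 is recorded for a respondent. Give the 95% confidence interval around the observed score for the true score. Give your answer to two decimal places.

SD = √204.49 ≈ 14.30000
SEM = 14.30000 × √(1 − 0.61000) = 14.30000 × √0.39000 ≈ 14.30000 × 0.62450 ≈ 8.93035
Margin = 1.96 × 8.93035 ≈ 17.50348
95% CI: 36 ± 17.50348 = [18.49652, 53.50348]

[18.50, 53.50]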